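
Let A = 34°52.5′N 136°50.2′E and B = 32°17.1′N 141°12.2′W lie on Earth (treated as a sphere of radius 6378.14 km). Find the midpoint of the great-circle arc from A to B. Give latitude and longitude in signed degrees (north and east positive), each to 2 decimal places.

The central angle between A and B is δ = 1.1566 rad.
With f = 0.5, the slerp weights are sin((1−f)δ)/sin δ = 0.5971 and sin(fδ)/sin δ = 0.5971.
Weighted sum of the unit vectors: (0.5971)·(-0.5984,0.5612,0.5718) + (0.5971)·(-0.6589,-0.5297,0.5341) = (-0.7507, 0.0188, 0.6603).
Converting back: φ = atan2(z, √(x²+y²)) = 41.33°, λ = atan2(y, x) = 178.56°.

41.33°, 178.56°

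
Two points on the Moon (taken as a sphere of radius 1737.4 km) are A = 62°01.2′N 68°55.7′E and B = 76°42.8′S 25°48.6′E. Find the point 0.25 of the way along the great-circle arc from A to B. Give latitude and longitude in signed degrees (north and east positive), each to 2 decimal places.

27.25°, 59.52°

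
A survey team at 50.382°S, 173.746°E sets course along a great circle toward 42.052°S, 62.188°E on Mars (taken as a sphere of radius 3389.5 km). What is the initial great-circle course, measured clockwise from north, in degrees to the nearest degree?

Δλ = -111.558° = -1.9471 rad.
y = sin Δλ · cos φ₂ = (-0.9300)(0.7425) = -0.6906
x = cos φ₁ sin φ₂ − sin φ₁ cos φ₂ cos Δλ = (0.6377)(-0.6698) − (-0.7703)(0.7425)(-0.3674) = -0.6373
θ = atan2(y, x) = -132.70°; adding 360° gives 227°.

227°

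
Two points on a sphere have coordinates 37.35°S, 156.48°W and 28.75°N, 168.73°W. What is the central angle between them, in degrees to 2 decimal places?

67.09°

Let φ₁ = -0.6519 rad, φ₂ = 0.5018 rad, and Δλ = -0.2138 rad.
Haversine: a = sin²(Δφ/2) + cos φ₁ cos φ₂ sin²(Δλ/2) = 0.2974 + (0.7949)(0.8767)(0.0114) = 0.30536.
Central angle c = 2·arcsin(√a) = 1.17095 rad.
So the angular separation is 67.09°.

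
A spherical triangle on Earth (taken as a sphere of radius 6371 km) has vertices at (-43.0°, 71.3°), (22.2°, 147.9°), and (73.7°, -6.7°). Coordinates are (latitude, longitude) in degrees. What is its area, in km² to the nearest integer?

Side lengths (central angles): a = 1.4425, b = 2.2293, c = 1.6717 rad; semiperimeter s = 2.6718.
By l'Huilier's theorem, tan(E/4) = √[tan(s/2) tan((s−a)/2) tan((s−b)/2) tan((s−c)/2)], giving spherical excess E = 2.1675 rad.
Area = E·R² = 2.1675 × (6371)² ≈ 87979821 km².

87979821 km²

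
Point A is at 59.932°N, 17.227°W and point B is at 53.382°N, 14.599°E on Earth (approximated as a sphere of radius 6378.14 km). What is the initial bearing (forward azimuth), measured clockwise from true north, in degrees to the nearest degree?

Δλ = 31.826° = 0.5555 rad.
y = sin Δλ · cos φ₂ = (0.5273)(0.5965) = 0.3145
x = cos φ₁ sin φ₂ − sin φ₁ cos φ₂ cos Δλ = (0.5010)(0.8026) − (0.8654)(0.5965)(0.8497) = -0.0365
θ = atan2(y, x) = 96.61°, so the bearing is 97°.

97°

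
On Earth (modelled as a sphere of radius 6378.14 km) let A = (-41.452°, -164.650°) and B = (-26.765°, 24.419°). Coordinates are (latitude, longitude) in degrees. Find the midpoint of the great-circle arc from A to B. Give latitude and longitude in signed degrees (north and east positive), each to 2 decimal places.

-80.15°, 62.14°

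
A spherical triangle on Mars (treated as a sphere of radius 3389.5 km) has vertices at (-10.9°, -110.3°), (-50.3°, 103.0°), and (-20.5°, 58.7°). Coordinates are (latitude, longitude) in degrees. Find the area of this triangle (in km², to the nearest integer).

13939250 km²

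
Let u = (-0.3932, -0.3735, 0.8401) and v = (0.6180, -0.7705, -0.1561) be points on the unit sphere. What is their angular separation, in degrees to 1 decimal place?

95.0°

u·v = -0.0864; |u| = 0.9999, |v| = 1.0000.
cos θ = (u·v)/(|u||v|) = -0.0864, so θ = 95.0°.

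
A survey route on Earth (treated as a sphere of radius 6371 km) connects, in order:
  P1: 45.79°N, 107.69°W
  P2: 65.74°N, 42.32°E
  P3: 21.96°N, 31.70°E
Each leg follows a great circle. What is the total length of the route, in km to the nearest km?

12276 km

Leg P1→P2: central angle 1.1534 rad, distance 7348.6 km.
Leg P2→P3: central angle 0.7735 rad, distance 4927.9 km.
Total: 7348.6 + 4927.9 ≈ 12276 km.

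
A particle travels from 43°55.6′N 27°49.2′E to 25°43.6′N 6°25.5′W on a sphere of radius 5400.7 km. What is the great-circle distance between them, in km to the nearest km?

3122 km

With latitudes φ₁ = 43.927°, φ₂ = 25.727° and longitude difference Δλ = -34.245°:
Haversine: a = sin²(Δφ/2) + cos φ₁ cos φ₂ sin²(Δλ/2) = 0.0250 + (0.7202)(0.9009)(0.0867) = 0.08126.
Central angle c = 2·arcsin(√a) = 0.57812 rad.
Distance = R·c = 5400.7 × 0.5781 ≈ 3122 km.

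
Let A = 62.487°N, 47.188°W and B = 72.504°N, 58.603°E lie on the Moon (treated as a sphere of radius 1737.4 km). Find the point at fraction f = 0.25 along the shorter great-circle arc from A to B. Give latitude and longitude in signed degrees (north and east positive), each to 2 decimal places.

69.89°, -34.24°

Central angle δ = 0.6299 rad. Interpolating on the sphere with fraction f = 0.25:
P = [sin((1−f)δ)·A + sin(fδ)·B] / sin δ = 0.7725·A + 0.2662·B in Cartesian coordinates,
giving P = (0.2842, -0.1935, 0.9390), i.e. latitude 69.89°, longitude -34.24°.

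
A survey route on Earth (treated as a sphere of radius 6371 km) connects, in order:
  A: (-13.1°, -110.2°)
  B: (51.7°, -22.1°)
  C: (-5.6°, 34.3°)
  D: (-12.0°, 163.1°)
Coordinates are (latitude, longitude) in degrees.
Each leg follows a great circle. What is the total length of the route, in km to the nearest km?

33343 km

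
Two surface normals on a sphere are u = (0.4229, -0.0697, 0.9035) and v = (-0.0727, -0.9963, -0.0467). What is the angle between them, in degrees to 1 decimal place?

90.2°

u·v = -0.0035; |u| = 1.0000, |v| = 1.0000.
cos θ = (u·v)/(|u||v|) = -0.0035, so θ = 90.2°.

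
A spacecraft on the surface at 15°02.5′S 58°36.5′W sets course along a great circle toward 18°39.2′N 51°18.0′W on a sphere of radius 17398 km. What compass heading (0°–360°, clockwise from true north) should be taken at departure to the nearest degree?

Δλ = 7.308° = 0.1276 rad.
y = sin Δλ · cos φ₂ = (0.1272)(0.9475) = 0.1205
x = cos φ₁ sin φ₂ − sin φ₁ cos φ₂ cos Δλ = (0.9657)(0.3198) − (-0.2595)(0.9475)(0.9919) = 0.5528
θ = atan2(y, x) = 12.30°, so the bearing is 12°.

12°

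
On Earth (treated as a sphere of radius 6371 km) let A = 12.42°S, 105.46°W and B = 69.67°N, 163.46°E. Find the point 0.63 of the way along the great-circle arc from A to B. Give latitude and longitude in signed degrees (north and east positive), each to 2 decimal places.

46.80°, -133.32°

The central angle between A and B is δ = 1.7804 rad.
With f = 0.63, the slerp weights are sin((1−f)δ)/sin δ = 0.6258 and sin(fδ)/sin δ = 0.9210.
Weighted sum of the unit vectors: (0.6258)·(-0.2603,-0.9413,-0.2151) + (0.9210)·(-0.3331,0.0989,0.9377) = (-0.4697, -0.4980, 0.7290).
Converting back: φ = atan2(z, √(x²+y²)) = 46.80°, λ = atan2(y, x) = -133.32°.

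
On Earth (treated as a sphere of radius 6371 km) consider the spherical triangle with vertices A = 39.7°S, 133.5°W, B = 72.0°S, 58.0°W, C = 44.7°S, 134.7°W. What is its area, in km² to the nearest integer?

Side lengths (central angles): a = 0.7677, b = 0.0886, c = 0.8406 rad; semiperimeter s = 0.8485.
By l'Huilier's theorem, tan(E/4) = √[tan(s/2) tan((s−a)/2) tan((s−b)/2) tan((s−c)/2)], giving spherical excess E = 0.0214 rad.
Area = E·R² = 0.0214 × (6371)² ≈ 870206 km².

870206 km²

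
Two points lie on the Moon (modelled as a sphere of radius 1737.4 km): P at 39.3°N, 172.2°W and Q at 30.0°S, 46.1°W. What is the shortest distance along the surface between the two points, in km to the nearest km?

4105 km

With latitudes φ₁ = 39.300°, φ₂ = -30.000° and longitude difference Δλ = 126.100°:
cos c = sin φ₁ sin φ₂ + cos φ₁ cos φ₂ cos Δλ = (0.6334)(-0.5000) + (0.7738)(0.8660)(-0.5892) = -0.71155,
so c = arccos(-0.71155) = 2.36250 rad.
Distance = R·c = 1737.4 × 2.3625 ≈ 4105 km.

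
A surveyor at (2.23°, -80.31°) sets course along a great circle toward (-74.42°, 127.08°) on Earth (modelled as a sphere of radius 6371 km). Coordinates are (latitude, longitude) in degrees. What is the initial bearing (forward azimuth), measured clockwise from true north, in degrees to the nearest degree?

With φ₁ = 0.0389, φ₂ = -1.2989, Δλ = -2.6635 rad, the forward-azimuth formula gives
θ = atan2( sin Δλ cos φ₂ , cos φ₁ sin φ₂ − sin φ₁ cos φ₂ cos Δλ ) = atan2(-0.1236, -0.9532) = -172.61°.
Adding 360° brings this into [0°, 360°): 187°.

187°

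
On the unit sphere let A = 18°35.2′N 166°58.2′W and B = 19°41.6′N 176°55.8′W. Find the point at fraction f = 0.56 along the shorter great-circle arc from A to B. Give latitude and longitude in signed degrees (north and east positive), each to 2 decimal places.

19.27°, -172.53°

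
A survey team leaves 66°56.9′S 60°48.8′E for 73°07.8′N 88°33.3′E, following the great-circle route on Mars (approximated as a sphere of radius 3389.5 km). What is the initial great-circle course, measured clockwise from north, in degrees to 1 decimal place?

Δλ = 27.742° = 0.4842 rad.
y = sin Δλ · cos φ₂ = (0.4655)(0.2902) = 0.1351
x = cos φ₁ sin φ₂ − sin φ₁ cos φ₂ cos Δλ = (0.3916)(0.9570) − (-0.9202)(0.2902)(0.8851) = 0.6110
θ = atan2(y, x) = 12.47°, so the bearing is 12.5°.

12.5°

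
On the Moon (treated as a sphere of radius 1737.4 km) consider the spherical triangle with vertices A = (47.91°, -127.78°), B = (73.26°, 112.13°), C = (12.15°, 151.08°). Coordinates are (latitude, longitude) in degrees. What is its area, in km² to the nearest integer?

1828867 km²

Side lengths (central angles): a = 1.1368, b = 1.3108, c = 0.9099 rad; semiperimeter s = 1.6787.
By l'Huilier's theorem, tan(E/4) = √[tan(s/2) tan((s−a)/2) tan((s−b)/2) tan((s−c)/2)], giving spherical excess E = 0.6059 rad.
Area = E·R² = 0.6059 × (1737.4)² ≈ 1828867 km².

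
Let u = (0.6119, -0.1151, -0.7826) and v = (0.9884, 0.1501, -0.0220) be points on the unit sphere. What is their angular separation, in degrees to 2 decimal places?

52.79°

u·v = 0.6047; |u| = 1.0001, |v| = 1.0000.
cos θ = (u·v)/(|u||v|) = 0.6047, so θ = 52.79°.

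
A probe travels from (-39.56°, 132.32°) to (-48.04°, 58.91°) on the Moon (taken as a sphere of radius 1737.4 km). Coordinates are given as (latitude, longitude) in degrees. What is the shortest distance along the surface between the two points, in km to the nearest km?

1566 km

In radians: φ₁ = -0.6905, φ₂ = -0.8385, Δλ = -73.410° = -1.2812 rad.
Haversine: a = sin²(Δφ/2) + cos φ₁ cos φ₂ sin²(Δλ/2) = 0.0055 + (0.7710)(0.6686)(0.3572) = 0.18961.
Central angle c = 2·arcsin(√a) = 0.90107 rad.
Distance = R·c = 1737.4 × 0.9011 ≈ 1566 km.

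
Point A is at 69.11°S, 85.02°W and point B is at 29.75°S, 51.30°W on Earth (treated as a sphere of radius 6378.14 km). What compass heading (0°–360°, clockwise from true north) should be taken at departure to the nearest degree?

44°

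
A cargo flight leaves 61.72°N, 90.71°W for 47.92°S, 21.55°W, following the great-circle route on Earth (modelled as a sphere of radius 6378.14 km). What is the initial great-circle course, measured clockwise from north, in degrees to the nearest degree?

With φ₁ = 1.0772, φ₂ = -0.8364, Δλ = 1.2071 rad, the forward-azimuth formula gives
θ = atan2( sin Δλ cos φ₂ , cos φ₁ sin φ₂ − sin φ₁ cos φ₂ cos Δλ ) = atan2(0.6263, -0.5616) = 131.88°.
So the initial bearing is 132°.

132°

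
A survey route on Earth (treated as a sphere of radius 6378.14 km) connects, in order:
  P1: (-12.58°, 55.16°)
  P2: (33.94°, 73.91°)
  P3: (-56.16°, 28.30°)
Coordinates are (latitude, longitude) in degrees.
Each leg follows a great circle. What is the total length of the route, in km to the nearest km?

16465 km

Leg P1→P2: central angle 0.8696 rad, distance 5546.4 km.
Leg P2→P3: central angle 1.7118 rad, distance 10918.2 km.
Total: 5546.4 + 10918.2 ≈ 16465 km.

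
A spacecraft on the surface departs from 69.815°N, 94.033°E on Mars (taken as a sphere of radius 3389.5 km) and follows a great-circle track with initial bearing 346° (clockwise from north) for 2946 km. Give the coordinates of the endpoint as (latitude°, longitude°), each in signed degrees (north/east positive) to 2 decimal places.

59.49°, -64.62°

Angular distance δ = d/R = 2946/3389.5 = 0.86915 rad; initial bearing θ = 6.0388 rad.
sin φ₂ = sin φ₁ cos δ + cos φ₁ sin δ cos θ = (0.9386)(0.6455) + (0.3451)(0.7638)(0.9703) = 0.8615, so φ₂ = 59.49°.
Δλ = atan2(sin θ sin δ cos φ₁, cos δ − sin φ₁ sin φ₂) = atan2(-0.0638, -0.1632) = -158.656°.
λ₂ = 94.033° − 158.656° = -64.62°.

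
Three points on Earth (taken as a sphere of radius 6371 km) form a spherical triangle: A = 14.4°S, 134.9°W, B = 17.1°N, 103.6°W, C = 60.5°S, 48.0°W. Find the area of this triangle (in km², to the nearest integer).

Side lengths (central angles): a = 1.5608, b = 1.3261, c = 0.7700 rad; semiperimeter s = 1.8285.
By l'Huilier's theorem, tan(E/4) = √[tan(s/2) tan((s−a)/2) tan((s−b)/2) tan((s−c)/2)], giving spherical excess E = 0.6421 rad.
Area = E·R² = 0.6421 × (6371)² ≈ 26064037 km².

26064037 km²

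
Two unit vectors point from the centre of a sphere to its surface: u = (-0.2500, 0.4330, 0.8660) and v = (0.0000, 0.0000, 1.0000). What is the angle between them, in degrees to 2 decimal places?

u·v = 0.8660; |u| = 1.0000, |v| = 1.0000.
cos θ = (u·v)/(|u||v|) = 0.8660, so θ = 30.00°.

30.00°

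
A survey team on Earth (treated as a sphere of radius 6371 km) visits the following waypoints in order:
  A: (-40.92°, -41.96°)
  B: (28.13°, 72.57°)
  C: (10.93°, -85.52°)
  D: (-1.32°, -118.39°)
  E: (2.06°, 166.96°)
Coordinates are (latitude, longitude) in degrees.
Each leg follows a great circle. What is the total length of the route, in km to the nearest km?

Leg A→B: central angle 2.1963 rad, distance 13992.4 km.
Leg B→C: central angle 2.3659 rad, distance 15073.2 km.
Leg C→D: central angle 0.6092 rad, distance 3881.5 km.
Leg D→E: central angle 1.3040 rad, distance 8307.8 km.
Total: 13992.4 + 15073.2 + 3881.5 + 8307.8 ≈ 41255 km.

41255 km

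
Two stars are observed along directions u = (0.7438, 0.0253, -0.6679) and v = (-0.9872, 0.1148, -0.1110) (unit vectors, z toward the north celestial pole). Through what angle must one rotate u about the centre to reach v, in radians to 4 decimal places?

u·v = -0.6572; |u| = 1.0000, |v| = 1.0000.
cos θ = (u·v)/(|u||v|) = -0.6572, so θ = 2.2879 rad.

2.2879 rad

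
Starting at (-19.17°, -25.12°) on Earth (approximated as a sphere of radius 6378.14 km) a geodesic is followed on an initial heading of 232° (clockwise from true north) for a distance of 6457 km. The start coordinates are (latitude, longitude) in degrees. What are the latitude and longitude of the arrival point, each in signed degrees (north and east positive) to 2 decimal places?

-41.85°, -88.91°

Angular distance δ = d/R = 6457/6378.14 = 1.01236 rad; initial bearing θ = 4.0492 rad.
sin φ₂ = sin φ₁ cos δ + cos φ₁ sin δ cos θ = (-0.3284)(0.5299) + (0.9445)(0.8481)(-0.6157) = -0.6672, so φ₂ = -41.85°.
Δλ = atan2(sin θ sin δ cos φ₁, cos δ − sin φ₁ sin φ₂) = atan2(-0.6312, 0.3108) = -63.788°.
λ₂ = -25.120° − 63.788° = -88.91°.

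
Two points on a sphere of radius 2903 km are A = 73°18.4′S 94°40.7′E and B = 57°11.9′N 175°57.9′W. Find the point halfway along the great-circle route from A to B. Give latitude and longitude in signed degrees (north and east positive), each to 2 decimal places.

-10.78°, 156.24°

Central angle δ = 2.5037 rad. Interpolating on the sphere with fraction f = 0.5:
P = [sin((1−f)δ)·A + sin(fδ)·B] / sin δ = 1.5947·A + 1.5947·B in Cartesian coordinates,
giving P = (-0.8991, 0.3958, -0.1871), i.e. latitude -10.78°, longitude 156.24°.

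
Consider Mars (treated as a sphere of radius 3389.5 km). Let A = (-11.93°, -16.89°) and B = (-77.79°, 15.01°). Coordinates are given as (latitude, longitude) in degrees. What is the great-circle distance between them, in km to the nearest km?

4011 km

With latitudes φ₁ = -11.930°, φ₂ = -77.790° and longitude difference Δλ = 31.900°:
cos c = sin φ₁ sin φ₂ + cos φ₁ cos φ₂ cos Δλ = (-0.2067)(-0.9774) + (0.9784)(0.2115)(0.8490) = 0.37772,
so c = arccos(0.37772) = 1.18347 rad.
Distance = R·c = 3389.5 × 1.1835 ≈ 4011 km.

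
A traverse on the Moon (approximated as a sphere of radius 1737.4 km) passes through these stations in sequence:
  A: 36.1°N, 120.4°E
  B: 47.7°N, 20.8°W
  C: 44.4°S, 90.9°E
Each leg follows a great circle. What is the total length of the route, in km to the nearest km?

6773 km

Leg A→B: central angle 1.5588 rad, distance 2708.3 km.
Leg B→C: central angle 2.3396 rad, distance 4064.8 km.
Total: 2708.3 + 4064.8 ≈ 6773 km.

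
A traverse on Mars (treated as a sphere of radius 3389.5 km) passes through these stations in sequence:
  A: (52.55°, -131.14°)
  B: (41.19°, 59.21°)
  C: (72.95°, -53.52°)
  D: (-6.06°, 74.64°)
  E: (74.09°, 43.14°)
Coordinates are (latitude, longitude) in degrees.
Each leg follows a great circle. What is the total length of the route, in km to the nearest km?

19620 km

Leg A→B: central angle 1.4981 rad, distance 5077.7 km.
Leg B→C: central angle 0.9952 rad, distance 3373.1 km.
Leg C→D: central angle 1.8557 rad, distance 6289.9 km.
Leg D→E: central angle 1.4395 rad, distance 4879.3 km.
Total: 5077.7 + 3373.1 + 6289.9 + 4879.3 ≈ 19620 km.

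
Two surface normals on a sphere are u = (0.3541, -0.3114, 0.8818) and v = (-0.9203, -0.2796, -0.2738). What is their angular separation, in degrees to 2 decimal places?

u·v = -0.4802; |u| = 1.0000, |v| = 1.0000.
cos θ = (u·v)/(|u||v|) = -0.4802, so θ = 118.70°.

118.70°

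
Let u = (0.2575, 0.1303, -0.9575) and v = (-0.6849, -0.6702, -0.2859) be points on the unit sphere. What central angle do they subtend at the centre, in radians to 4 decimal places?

u·v = 0.0101; |u| = 1.0000, |v| = 1.0000.
cos θ = (u·v)/(|u||v|) = 0.0101, so θ = 1.5607 rad.

1.5607 rad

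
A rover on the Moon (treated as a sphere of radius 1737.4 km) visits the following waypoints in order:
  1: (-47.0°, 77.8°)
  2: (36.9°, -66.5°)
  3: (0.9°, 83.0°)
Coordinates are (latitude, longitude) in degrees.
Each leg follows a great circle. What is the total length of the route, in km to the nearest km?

8633 km

Leg 1→2: central angle 2.6509 rad, distance 4605.7 km.
Leg 2→3: central angle 2.3179 rad, distance 4027.1 km.
Total: 4605.7 + 4027.1 ≈ 8633 km.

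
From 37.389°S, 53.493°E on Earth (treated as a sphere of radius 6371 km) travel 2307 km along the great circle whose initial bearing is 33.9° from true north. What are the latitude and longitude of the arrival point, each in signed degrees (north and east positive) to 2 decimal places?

-19.53°, 65.59°

Angular distance δ = d/R = 2307/6371 = 0.36211 rad; initial bearing θ = 0.5917 rad.
sin φ₂ = sin φ₁ cos δ + cos φ₁ sin δ cos θ = (-0.6072)(0.9352) + (0.7945)(0.3542)(0.8300) = -0.3342, so φ₂ = -19.53°.
Δλ = atan2(sin θ sin δ cos φ₁, cos δ − sin φ₁ sin φ₂) = atan2(0.1570, 0.7322) = 12.101°.
λ₂ = 53.493° + 12.101° = 65.59°.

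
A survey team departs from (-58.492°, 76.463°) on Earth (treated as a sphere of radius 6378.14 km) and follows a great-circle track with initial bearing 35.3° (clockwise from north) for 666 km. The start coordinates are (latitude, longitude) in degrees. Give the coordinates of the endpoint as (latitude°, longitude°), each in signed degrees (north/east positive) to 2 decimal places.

-53.46°, 82.27°

Angular distance δ = d/R = 666/6378.14 = 0.10442 rad; initial bearing θ = 0.6161 rad.
sin φ₂ = sin φ₁ cos δ + cos φ₁ sin δ cos θ = (-0.8526)(0.9946) + (0.5226)(0.1042)(0.8161) = -0.8035, so φ₂ = -53.46°.
Δλ = atan2(sin θ sin δ cos φ₁, cos δ − sin φ₁ sin φ₂) = atan2(0.0315, 0.3095) = 5.806°.
λ₂ = 76.463° + 5.806° = 82.27°.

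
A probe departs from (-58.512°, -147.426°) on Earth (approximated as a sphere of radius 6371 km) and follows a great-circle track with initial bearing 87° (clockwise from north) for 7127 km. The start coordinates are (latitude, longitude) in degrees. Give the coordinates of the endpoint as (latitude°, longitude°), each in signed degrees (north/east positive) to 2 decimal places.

Angular distance δ = d/R = 7127/6371 = 1.11866 rad; initial bearing θ = 1.5184 rad.
sin φ₂ = sin φ₁ cos δ + cos φ₁ sin δ cos θ = (-0.8527)(0.4369) + (0.5223)(0.8995)(0.0523) = -0.3480, so φ₂ = -20.36°.
Δλ = atan2(sin θ sin δ cos φ₁, cos δ − sin φ₁ sin φ₂) = atan2(0.4692, 0.1402) = 73.368°.
λ₂ = -147.426° + 73.368° = -74.06°.

-20.36°, -74.06°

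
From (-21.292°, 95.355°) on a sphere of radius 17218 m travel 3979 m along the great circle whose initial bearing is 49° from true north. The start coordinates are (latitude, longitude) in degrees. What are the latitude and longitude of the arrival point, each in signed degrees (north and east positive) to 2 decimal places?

Angular distance δ = d/R = 3979/17218 = 0.23110 rad; initial bearing θ = 0.8552 rad.
sin φ₂ = sin φ₁ cos δ + cos φ₁ sin δ cos θ = (-0.3631)(0.9734) + (0.9317)(0.2290)(0.6561) = -0.2135, so φ₂ = -12.33°.
Δλ = atan2(sin θ sin δ cos φ₁, cos δ − sin φ₁ sin φ₂) = atan2(0.1611, 0.8959) = 10.192°.
λ₂ = 95.355° + 10.192° = 105.55°.

-12.33°, 105.55°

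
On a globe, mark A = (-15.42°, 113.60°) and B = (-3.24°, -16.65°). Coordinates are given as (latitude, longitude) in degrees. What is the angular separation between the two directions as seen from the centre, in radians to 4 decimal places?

Let φ₁ = -0.2691 rad, φ₂ = -0.0565 rad, and Δλ = -2.2733 rad.
Haversine: a = sin²(Δφ/2) + cos φ₁ cos φ₂ sin²(Δλ/2) = 0.0113 + (0.9640)(0.9984)(0.8231) = 0.80342.
Central angle c = 2·arcsin(√a) = 2.22288 rad.
So the angular separation is 2.2229 rad.

2.2229 rad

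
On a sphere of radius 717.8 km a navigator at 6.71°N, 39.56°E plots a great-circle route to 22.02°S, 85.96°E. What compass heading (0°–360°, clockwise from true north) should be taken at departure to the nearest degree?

Δλ = 46.400° = 0.8098 rad.
y = sin Δλ · cos φ₂ = (0.7242)(0.9271) = 0.6713
x = cos φ₁ sin φ₂ − sin φ₁ cos φ₂ cos Δλ = (0.9932)(-0.3749) − (0.1168)(0.9271)(0.6896) = -0.4471
θ = atan2(y, x) = 123.66°, so the bearing is 124°.

124°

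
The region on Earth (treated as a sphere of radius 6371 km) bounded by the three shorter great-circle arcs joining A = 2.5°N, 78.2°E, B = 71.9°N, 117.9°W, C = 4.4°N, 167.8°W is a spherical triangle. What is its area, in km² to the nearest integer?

Side lengths (central angles): a = 1.2949, b = 1.9843, c = 1.8305 rad; semiperimeter s = 2.5548.
By l'Huilier's theorem, tan(E/4) = √[tan(s/2) tan((s−a)/2) tan((s−b)/2) tan((s−c)/2)], giving spherical excess E = 1.9112 rad.
Area = E·R² = 1.9112 × (6371)² ≈ 77574358 km².

77574358 km²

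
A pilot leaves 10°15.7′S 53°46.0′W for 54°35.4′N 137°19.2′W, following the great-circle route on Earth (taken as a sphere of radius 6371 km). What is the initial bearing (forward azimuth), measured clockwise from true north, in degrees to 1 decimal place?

324.7°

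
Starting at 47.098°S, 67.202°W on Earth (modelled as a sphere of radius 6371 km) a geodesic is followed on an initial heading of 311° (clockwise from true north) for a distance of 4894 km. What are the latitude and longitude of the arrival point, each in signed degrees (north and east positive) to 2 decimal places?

-12.50°, -99.69°

Angular distance δ = d/R = 4894/6371 = 0.76817 rad; initial bearing θ = 5.4280 rad.
sin φ₂ = sin φ₁ cos δ + cos φ₁ sin δ cos θ = (-0.7325)(0.7192) + (0.6807)(0.6948)(0.6561) = -0.2165, so φ₂ = -12.50°.
Δλ = atan2(sin θ sin δ cos φ₁, cos δ − sin φ₁ sin φ₂) = atan2(-0.3570, 0.5606) = -32.488°.
λ₂ = -67.202° − 32.488° = -99.69°.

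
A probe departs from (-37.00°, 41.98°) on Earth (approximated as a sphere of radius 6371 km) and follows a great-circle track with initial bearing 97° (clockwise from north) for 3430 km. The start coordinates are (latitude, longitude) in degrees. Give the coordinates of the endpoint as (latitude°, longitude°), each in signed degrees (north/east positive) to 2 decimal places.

Angular distance δ = d/R = 3430/6371 = 0.53838 rad; initial bearing θ = 1.6930 rad.
sin φ₂ = sin φ₁ cos δ + cos φ₁ sin δ cos θ = (-0.6018)(0.8585) + (0.7986)(0.5127)(-0.1219) = -0.5666, so φ₂ = -34.51°.
Δλ = atan2(sin θ sin δ cos φ₁, cos δ − sin φ₁ sin φ₂) = atan2(0.4064, 0.5176) = 38.143°.
λ₂ = 41.980° + 38.143° = 80.12°.

-34.51°, 80.12°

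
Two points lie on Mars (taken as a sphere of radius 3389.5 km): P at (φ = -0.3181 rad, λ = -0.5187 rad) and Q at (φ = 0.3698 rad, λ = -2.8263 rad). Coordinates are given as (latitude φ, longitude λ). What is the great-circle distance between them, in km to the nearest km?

7991 km

Let φ₁ = -0.3181 rad, φ₂ = 0.3698 rad, and Δλ = -2.3076 rad.
Haversine: a = sin²(Δφ/2) + cos φ₁ cos φ₂ sin²(Δλ/2) = 0.1137 + (0.9498)(0.9324)(0.8360) = 0.85406.
Central angle c = 2·arcsin(√a) = 2.35762 rad.
Distance = R·c = 3389.5 × 2.3576 ≈ 7991 km.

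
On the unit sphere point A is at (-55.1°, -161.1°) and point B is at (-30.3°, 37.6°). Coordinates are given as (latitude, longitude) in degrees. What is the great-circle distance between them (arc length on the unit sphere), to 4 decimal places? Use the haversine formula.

Let φ₁ = -0.9617 rad, φ₂ = -0.5288 rad, and Δλ = -2.8152 rad.
Haversine: a = sin²(Δφ/2) + cos φ₁ cos φ₂ sin²(Δλ/2) = 0.0461 + (0.5721)(0.8634)(0.9736) = 0.52706.
Central angle c = 2·arcsin(√a) = 1.62494 rad.
On the unit sphere the arc length equals the central angle: 1.6249.

1.6249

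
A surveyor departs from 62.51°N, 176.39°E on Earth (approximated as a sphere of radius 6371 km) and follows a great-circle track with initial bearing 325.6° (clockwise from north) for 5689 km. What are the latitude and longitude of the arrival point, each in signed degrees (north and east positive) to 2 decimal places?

58.54°, 53.86°

Angular distance δ = d/R = 5689/6371 = 0.89295 rad; initial bearing θ = 5.6828 rad.
sin φ₂ = sin φ₁ cos δ + cos φ₁ sin δ cos θ = (0.8871)(0.6271) + (0.4616)(0.7789)(0.8251) = 0.8530, so φ₂ = 58.54°.
Δλ = atan2(sin θ sin δ cos φ₁, cos δ − sin φ₁ sin φ₂) = atan2(-0.2031, -0.1296) = -122.529°.
λ₂ = 176.390° − 122.529° = 53.86°.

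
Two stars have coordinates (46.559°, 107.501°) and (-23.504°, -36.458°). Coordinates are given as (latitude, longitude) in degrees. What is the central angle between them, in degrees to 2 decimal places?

143.08°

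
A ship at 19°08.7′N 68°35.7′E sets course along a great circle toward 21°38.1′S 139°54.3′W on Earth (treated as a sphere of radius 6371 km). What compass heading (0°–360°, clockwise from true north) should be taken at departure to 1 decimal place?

With φ₁ = 0.3341, φ₂ = -0.3776, Δλ = 2.6442 rad, the forward-azimuth formula gives
θ = atan2( sin Δλ cos φ₂ , cos φ₁ sin φ₂ − sin φ₁ cos φ₂ cos Δλ ) = atan2(0.4435, -0.0804) = 100.27°.
So the initial bearing is 100.3°.

100.3°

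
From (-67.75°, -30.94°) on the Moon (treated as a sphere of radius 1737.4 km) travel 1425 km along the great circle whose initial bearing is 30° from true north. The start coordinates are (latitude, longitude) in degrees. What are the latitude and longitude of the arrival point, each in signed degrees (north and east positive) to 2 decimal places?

Angular distance δ = d/R = 1425/1737.4 = 0.82019 rad; initial bearing θ = 0.5236 rad.
sin φ₂ = sin φ₁ cos δ + cos φ₁ sin δ cos θ = (-0.9255)(0.6821) + (0.3786)(0.7313)(0.8660) = -0.3915, so φ₂ = -23.05°.
Δλ = atan2(sin θ sin δ cos φ₁, cos δ − sin φ₁ sin φ₂) = atan2(0.1384, 0.3197) = 23.413°.
λ₂ = -30.940° + 23.413° = -7.53°.

-23.05°, -7.53°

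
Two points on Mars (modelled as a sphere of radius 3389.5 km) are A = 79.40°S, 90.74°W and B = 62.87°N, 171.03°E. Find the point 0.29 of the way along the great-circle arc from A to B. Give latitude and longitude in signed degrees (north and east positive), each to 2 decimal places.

Central angle δ = 2.6612 rad. Interpolating on the sphere with fraction f = 0.29:
P = [sin((1−f)δ)·A + sin(fδ)·B] / sin δ = 2.0548·A + 1.5089·B in Cartesian coordinates,
giving P = (-0.6846, -0.2707, -0.6768), i.e. latitude -42.60°, longitude -158.43°.

-42.60°, -158.43°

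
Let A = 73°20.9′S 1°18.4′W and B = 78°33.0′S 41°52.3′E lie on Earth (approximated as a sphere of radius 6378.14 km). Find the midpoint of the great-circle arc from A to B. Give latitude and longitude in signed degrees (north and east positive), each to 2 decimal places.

-76.87°, 16.17°

The central angle between A and B is δ = 0.1979 rad.
With f = 0.5, the slerp weights are sin((1−f)δ)/sin δ = 0.5025 and sin(fδ)/sin δ = 0.5025.
Weighted sum of the unit vectors: (0.5025)·(0.2865,-0.0065,-0.9581) + (0.5025)·(0.1478,0.1325,-0.9801) = (0.2182, 0.0633, -0.9738).
Converting back: φ = atan2(z, √(x²+y²)) = -76.87°, λ = atan2(y, x) = 16.17°.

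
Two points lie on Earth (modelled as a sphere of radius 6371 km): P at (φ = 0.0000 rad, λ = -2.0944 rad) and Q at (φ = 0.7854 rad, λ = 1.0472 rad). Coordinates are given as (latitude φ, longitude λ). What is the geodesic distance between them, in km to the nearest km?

15011 km

With latitudes φ₁ = 0.000°, φ₂ = 45.000° and longitude difference Δλ = -180.000°:
cos c = sin φ₁ sin φ₂ + cos φ₁ cos φ₂ cos Δλ = (0.0000)(0.7071) + (1.0000)(0.7071)(-1.0000) = -0.70711,
so c = arccos(-0.70711) = 2.35619 rad.
Distance = R·c = 6371 × 2.3562 ≈ 15011 km.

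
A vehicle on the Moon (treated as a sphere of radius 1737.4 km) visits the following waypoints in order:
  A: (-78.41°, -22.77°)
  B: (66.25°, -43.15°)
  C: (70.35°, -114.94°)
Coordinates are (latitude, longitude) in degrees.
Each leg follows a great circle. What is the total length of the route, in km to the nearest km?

5168 km

Leg A→B: central angle 2.5336 rad, distance 4401.9 km.
Leg B→C: central angle 0.4410 rad, distance 766.2 km.
Total: 4401.9 + 766.2 ≈ 5168 km.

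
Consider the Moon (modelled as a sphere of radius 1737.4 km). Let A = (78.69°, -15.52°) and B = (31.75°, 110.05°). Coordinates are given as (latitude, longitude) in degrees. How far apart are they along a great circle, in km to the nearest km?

1978 km

In radians: φ₁ = 1.3734, φ₂ = 0.5541, Δλ = 125.570° = 2.1916 rad.
cos c = sin φ₁ sin φ₂ + cos φ₁ cos φ₂ cos Δλ = (0.9806)(0.5262) + (0.1961)(0.8504)(-0.5817) = 0.41899,
so c = arccos(0.41899) = 1.13847 rad.
Distance = R·c = 1737.4 × 1.1385 ≈ 1978 km.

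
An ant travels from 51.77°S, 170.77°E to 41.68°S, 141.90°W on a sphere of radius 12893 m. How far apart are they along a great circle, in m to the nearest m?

With latitudes φ₁ = -51.770°, φ₂ = -41.680° and longitude difference Δλ = 47.330°:
Haversine: a = sin²(Δφ/2) + cos φ₁ cos φ₂ sin²(Δλ/2) = 0.0077 + (0.6188)(0.7469)(0.1611) = 0.08220.
Central angle c = 2·arcsin(√a) = 0.58156 rad.
Distance = R·c = 12893 × 0.5816 ≈ 7498 m.

7498 m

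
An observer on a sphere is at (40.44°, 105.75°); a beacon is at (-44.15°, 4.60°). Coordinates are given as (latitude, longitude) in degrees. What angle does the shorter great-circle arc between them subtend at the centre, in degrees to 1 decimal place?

123.9°

In radians: φ₁ = 0.7058, φ₂ = -0.7706, Δλ = -101.150° = -1.7654 rad.
Haversine: a = sin²(Δφ/2) + cos φ₁ cos φ₂ sin²(Δλ/2) = 0.4529 + (0.7611)(0.7175)(0.5967) = 0.77871.
Central angle c = 2·arcsin(√a) = 2.16206 rad.
So the angular separation is 123.9°.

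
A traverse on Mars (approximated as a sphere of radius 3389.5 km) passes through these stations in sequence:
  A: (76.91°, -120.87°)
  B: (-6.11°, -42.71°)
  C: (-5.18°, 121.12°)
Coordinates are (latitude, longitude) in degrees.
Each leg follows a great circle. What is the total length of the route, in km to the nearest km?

15002 km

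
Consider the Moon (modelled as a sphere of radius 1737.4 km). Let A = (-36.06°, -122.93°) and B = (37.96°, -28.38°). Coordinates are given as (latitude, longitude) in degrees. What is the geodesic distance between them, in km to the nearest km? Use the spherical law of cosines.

3468 km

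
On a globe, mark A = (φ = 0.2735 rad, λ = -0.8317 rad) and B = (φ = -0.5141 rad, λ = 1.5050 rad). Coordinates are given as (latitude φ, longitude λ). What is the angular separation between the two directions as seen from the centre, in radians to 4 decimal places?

2.3660 rad

Let φ₁ = 0.2735 rad, φ₂ = -0.5141 rad, and Δλ = 2.3367 rad.
cos c = sin φ₁ sin φ₂ + cos φ₁ cos φ₂ cos Δλ = (0.2701)(-0.4918) + (0.9628)(0.8707)(-0.6932) = -0.71397,
so c = arccos(-0.71397) = 2.36595 rad.
So the angular separation is 2.3660 rad.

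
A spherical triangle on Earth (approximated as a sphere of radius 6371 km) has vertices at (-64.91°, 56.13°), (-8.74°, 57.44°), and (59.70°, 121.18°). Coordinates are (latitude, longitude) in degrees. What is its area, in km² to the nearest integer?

Side lengths (central angles): a = 1.4812, b = 2.3346, c = 0.9805 rad; semiperimeter s = 2.3982.
By l'Huilier's theorem, tan(E/4) = √[tan(s/2) tan((s−a)/2) tan((s−b)/2) tan((s−c)/2)], giving spherical excess E = 0.7347 rad.
Area = E·R² = 0.7347 × (6371)² ≈ 29821050 km².

29821050 km²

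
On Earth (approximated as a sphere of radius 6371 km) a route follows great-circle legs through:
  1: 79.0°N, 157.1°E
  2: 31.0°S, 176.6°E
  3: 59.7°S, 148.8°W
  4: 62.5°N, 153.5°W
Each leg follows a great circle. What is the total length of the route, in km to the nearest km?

Leg 1→2: central angle 1.9299 rad, distance 12295.2 km.
Leg 2→3: central angle 0.6424 rad, distance 4092.7 km.
Leg 3→4: central angle 2.1337 rad, distance 13593.9 km.
Total: 12295.2 + 4092.7 + 13593.9 ≈ 29982 km.

29982 km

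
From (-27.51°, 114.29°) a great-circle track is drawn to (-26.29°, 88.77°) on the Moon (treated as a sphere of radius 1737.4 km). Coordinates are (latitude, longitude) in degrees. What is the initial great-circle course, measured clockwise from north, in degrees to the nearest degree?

267°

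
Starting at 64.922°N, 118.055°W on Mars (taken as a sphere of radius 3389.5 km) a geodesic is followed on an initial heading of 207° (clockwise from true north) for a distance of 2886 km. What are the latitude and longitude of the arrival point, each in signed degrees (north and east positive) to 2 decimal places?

18.22°, -139.13°

Angular distance δ = d/R = 2886/3389.5 = 0.85145 rad; initial bearing θ = 3.6128 rad.
sin φ₂ = sin φ₁ cos δ + cos φ₁ sin δ cos θ = (0.9057)(0.6589) + (0.4239)(0.7522)(-0.8910) = 0.3127, so φ₂ = 18.22°.
Δλ = atan2(sin θ sin δ cos φ₁, cos δ − sin φ₁ sin φ₂) = atan2(-0.1447, 0.3757) = -21.072°.
λ₂ = -118.055° − 21.072° = -139.13°.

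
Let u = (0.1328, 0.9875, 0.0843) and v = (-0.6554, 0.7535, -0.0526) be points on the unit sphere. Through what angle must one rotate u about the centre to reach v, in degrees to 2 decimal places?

49.26°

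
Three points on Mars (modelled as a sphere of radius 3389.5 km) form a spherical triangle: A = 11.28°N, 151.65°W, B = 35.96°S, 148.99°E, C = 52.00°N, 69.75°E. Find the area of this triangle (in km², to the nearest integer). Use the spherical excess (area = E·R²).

Side lengths (central angles): a = 1.9495, b = 1.8742, c = 1.2769 rad; semiperimeter s = 2.5503.
By l'Huilier's theorem, tan(E/4) = √[tan(s/2) tan((s−a)/2) tan((s−b)/2) tan((s−c)/2)], giving spherical excess E = 1.8997 rad.
Area = E·R² = 1.8997 × (3389.5)² ≈ 21824702 km².

21824702 km²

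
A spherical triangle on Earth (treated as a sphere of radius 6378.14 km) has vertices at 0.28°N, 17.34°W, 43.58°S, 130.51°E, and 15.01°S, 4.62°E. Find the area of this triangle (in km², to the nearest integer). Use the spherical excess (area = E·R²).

Side lengths (central angles): a = 1.8046, b = 0.4634, c = 2.2353 rad; semiperimeter s = 2.2517.
By l'Huilier's theorem, tan(E/4) = √[tan(s/2) tan((s−a)/2) tan((s−b)/2) tan((s−c)/2)], giving spherical excess E = 0.2781 rad.
Area = E·R² = 0.2781 × (6378.14)² ≈ 11311280 km².

11311280 km²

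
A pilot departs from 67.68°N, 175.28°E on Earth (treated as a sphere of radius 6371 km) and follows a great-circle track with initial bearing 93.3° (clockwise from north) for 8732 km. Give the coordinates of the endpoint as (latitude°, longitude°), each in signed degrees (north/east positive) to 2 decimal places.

9.35°, -102.16°

Angular distance δ = d/R = 8732/6371 = 1.37059 rad; initial bearing θ = 1.6284 rad.
sin φ₂ = sin φ₁ cos δ + cos φ₁ sin δ cos θ = (0.9251)(0.1989) + (0.3798)(0.9800)(-0.0576) = 0.1626, so φ₂ = 9.35°.
Δλ = atan2(sin θ sin δ cos φ₁, cos δ − sin φ₁ sin φ₂) = atan2(0.3716, 0.0485) = 82.563°.
λ₂ = 175.280° + 82.563° = 257.84° → -102.16° after wrapping to (−180°, 180°].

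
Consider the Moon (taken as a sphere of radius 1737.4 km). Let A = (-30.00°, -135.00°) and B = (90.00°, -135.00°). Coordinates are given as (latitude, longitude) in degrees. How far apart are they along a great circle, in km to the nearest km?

3639 km

In radians: φ₁ = -0.5236, φ₂ = 1.5708, Δλ = 0.000° = 0.0000 rad.
cos c = sin φ₁ sin φ₂ + cos φ₁ cos φ₂ cos Δλ = (-0.5000)(1.0000) + (0.8660)(0.0000)(1.0000) = -0.50000,
so c = arccos(-0.50000) = 2.09440 rad.
Distance = R·c = 1737.4 × 2.0944 ≈ 3639 km.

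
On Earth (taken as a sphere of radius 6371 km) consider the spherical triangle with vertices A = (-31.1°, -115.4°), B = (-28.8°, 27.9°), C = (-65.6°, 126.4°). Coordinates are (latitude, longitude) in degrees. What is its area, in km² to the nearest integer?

41232974 km²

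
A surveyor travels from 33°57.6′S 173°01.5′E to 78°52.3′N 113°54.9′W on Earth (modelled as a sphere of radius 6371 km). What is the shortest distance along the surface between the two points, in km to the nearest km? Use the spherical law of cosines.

In radians: φ₁ = -0.5927, φ₂ = 1.3766, Δλ = 73.060° = 1.2751 rad.
cos c = sin φ₁ sin φ₂ + cos φ₁ cos φ₂ cos Δλ = (-0.5586)(0.9812) + (0.8294)(0.1930)(0.2914) = -0.50147,
so c = arccos(-0.50147) = 2.09609 rad.
Distance = R·c = 6371 × 2.0961 ≈ 13354 km.

13354 km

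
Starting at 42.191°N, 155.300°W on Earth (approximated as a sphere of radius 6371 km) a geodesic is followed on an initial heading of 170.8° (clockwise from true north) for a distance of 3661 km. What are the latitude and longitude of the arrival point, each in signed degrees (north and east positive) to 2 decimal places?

Angular distance δ = d/R = 3661/6371 = 0.57464 rad; initial bearing θ = 2.9810 rad.
sin φ₂ = sin φ₁ cos δ + cos φ₁ sin δ cos θ = (0.6716)(0.8394) + (0.7409)(0.5435)(-0.9871) = 0.1662, so φ₂ = 9.57°.
Δλ = atan2(sin θ sin δ cos φ₁, cos δ − sin φ₁ sin φ₂) = atan2(0.0644, 0.7278) = 5.056°.
λ₂ = -155.300° + 5.056° = -150.24°.

9.57°, -150.24°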